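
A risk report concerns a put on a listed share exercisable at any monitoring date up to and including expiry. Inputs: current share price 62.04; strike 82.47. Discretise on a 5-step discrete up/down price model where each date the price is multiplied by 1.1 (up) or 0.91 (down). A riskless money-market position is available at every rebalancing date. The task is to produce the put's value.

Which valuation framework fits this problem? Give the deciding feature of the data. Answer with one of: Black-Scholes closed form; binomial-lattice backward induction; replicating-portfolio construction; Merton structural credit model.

Key observation: the exercise right at every one of the 5 steps is what matters: each node needs max(82.47 − S, continuation), which only the stepwise tree valuation starting from spot 62.04 delivers.

framework: binomial-lattice backward induction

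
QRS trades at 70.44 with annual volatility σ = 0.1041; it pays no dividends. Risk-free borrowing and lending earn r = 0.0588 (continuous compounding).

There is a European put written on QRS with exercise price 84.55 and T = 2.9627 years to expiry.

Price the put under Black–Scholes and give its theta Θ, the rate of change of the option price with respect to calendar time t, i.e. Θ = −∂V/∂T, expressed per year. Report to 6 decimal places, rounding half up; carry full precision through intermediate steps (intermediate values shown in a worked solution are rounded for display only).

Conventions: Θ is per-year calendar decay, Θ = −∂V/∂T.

price = 5.351409
Θ = 1.465816

σ√T = 0.1041·√2.9627 = 0.179182
d₁ = (ln(S/K) + (r+σ²/2)T) / (σ√T) = (ln(70.44/84.55) + (0.0588+0.1041²/2)·2.9627) / 0.179182 = (-0.182582 + 0.190260) / 0.179182 = 0.042851
d₂ = d₁ − σ√T = 0.042851 − 0.179182 = -0.136331
e^{−rT} = 0.840123
N(−d₁) = 0.482910,  N(−d₂) = 0.554220
Put price V = K·e^{−rT}·N(−d₂) − S·N(−d₁) = 39.367609 − 34.016200 = 5.351409
φ(d₁) = (1/√(2π))·e^{−d₁²/2} = 0.398576
Θ = −S·φ(d₁)·σ/(2√T) + r·K·e^{−rT}·N(−d₂) = −0.849000 + 2.314815 = 1.465816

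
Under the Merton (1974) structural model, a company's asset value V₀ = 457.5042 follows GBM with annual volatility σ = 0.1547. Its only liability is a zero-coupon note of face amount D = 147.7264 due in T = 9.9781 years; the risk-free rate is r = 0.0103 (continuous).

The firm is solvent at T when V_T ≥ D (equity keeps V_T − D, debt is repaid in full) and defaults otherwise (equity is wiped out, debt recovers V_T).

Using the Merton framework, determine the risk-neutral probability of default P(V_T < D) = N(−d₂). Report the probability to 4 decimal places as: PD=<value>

PD=0.0113

Equity is a call on the firm's assets struck at D = 147.7264:
d₁ = [ln(V₀/D) + (r + σ²/2)T] / (σ√T)
   = [ln(457.5042/147.7264) + (0.0103 + 0.5·0.1547²)·9.9781] / (0.1547·√9.9781)
   = [1.130424 + 0.222173] / 0.488668 = 2.767924
d₂ = d₁ − σ√T = 2.767924 − 0.488668 = 2.279256
risk-neutral PD = N(−d₂) = N(-2.279256) = 0.011326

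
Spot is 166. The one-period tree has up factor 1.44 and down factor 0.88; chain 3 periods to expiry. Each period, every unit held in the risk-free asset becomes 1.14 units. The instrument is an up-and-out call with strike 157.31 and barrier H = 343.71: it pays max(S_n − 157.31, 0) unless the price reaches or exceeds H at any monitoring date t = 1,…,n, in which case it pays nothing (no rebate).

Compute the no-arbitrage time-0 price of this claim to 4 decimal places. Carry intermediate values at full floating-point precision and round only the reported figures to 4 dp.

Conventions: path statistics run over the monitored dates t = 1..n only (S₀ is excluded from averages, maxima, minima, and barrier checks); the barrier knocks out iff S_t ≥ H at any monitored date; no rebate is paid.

Set p* = 0.4643 (from d < R < u); the path-dependent value is the discounted p*-expectation over all price paths.
Enumerate all 2^3 = 8 price paths (U = up ×1.44, D = down ×0.88); each path with k up-moves has probability p*^k·(1−p*)^(3−k).
DDD: M=146.0800, payoff=0.0000, prob=0.153745
UDD: M=239.0400, payoff=27.8026, prob=0.133245
DUD: M=210.3552, payoff=27.8026, prob=0.133245
UUD: M=344.2176, payoff=0.0000, prob=0.115479
DDU: M=185.1126, payoff=27.8026, prob=0.133245
UDU: M=302.9115, payoff=145.6015, prob=0.115479
DUU: M=302.9115, payoff=145.6015, prob=0.115479
UUU: M=495.6733, payoff=0.0000, prob=0.100082
Price = Σ prob·payoff / R^3 = 44.741579 / 1.481544 = 30.1993

price = 30.1993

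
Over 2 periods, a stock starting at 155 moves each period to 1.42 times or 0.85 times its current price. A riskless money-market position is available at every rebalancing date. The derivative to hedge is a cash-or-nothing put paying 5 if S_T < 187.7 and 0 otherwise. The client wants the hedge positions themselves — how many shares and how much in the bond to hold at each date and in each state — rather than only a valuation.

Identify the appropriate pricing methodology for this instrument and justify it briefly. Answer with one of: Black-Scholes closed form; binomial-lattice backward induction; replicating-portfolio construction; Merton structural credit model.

framework: replicating-portfolio construction

Key observation: what is demanded is not a single number but the (Δ, B) position at each node of the 1.42/0.85 tree starting at 155; constructing those positions is the replicating-portfolio method.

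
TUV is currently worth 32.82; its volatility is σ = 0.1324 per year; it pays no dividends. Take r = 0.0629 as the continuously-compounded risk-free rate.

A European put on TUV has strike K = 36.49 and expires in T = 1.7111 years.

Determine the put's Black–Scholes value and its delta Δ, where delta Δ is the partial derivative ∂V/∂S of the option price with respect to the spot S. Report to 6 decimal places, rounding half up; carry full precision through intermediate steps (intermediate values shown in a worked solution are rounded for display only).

price = 2.236374
Δ = -0.461762

σ√T = 0.1324·√1.7111 = 0.173191
d₁ = (ln(S/K) + (r+σ²/2)T) / (σ√T) = (ln(32.82/36.49) + (0.0629+0.1324²/2)·1.7111) / 0.173191 = (-0.106000 + 0.122626) / 0.173191 = 0.095996
d₂ = d₁ − σ√T = 0.095996 − 0.173191 = -0.077195
e^{−rT} = 0.897961
N(−d₁) = 0.461762,  N(−d₂) = 0.530766
Put price V = K·e^{−rT}·N(−d₂) − S·N(−d₁) = 17.391402 − 15.155028 = 2.236374
Δ = −N(−d₁) = -0.461762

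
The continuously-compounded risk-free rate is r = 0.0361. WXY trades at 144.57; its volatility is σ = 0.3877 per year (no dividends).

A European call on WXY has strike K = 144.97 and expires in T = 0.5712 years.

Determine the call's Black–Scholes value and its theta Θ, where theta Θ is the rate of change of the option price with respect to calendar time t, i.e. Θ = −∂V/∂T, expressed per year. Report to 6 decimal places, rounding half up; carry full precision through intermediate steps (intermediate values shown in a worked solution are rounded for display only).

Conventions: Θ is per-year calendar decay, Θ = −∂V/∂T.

σ√T = 0.3877·√0.5712 = 0.293015
d₁ = (ln(S/K) + (r+σ²/2)T) / (σ√T) = (ln(144.57/144.97) + (0.0361+0.3877²/2)·0.5712) / 0.293015 = (-0.002763 + 0.063549) / 0.293015 = 0.207451
d₂ = d₁ − σ√T = 0.207451 − 0.293015 = -0.085564
e^{−rT} = 0.979591
N(d₁) = 0.582171,  N(d₂) = 0.465906
Call price V = S·N(d₁) − K·e^{−rT}·N(d₂) = 84.164478 − 66.163971 = 18.000508
φ(d₁) = (1/√(2π))·e^{−d₁²/2} = 0.390450
Θ = −S·φ(d₁)·σ/(2√T) − r·K·e^{−rT}·N(d₂) = −14.478209 − 2.388519 = -16.866728

price = 18.000508
Θ = -16.866728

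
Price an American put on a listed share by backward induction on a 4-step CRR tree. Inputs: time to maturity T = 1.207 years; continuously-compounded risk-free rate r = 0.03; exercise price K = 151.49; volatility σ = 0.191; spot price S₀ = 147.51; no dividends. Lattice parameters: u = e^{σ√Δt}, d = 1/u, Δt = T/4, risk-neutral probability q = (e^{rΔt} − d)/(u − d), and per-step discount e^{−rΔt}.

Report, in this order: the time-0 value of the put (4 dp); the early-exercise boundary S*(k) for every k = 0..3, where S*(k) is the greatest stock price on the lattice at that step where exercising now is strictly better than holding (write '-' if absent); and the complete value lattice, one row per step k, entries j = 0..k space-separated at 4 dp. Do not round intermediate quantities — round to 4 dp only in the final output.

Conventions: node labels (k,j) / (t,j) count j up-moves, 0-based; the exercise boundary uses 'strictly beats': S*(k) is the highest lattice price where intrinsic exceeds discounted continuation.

price = 12.4083
boundary = - - 119.5885 132.8175
tree:
12.4083
20.3471 5.2113
31.9015 9.9126 0.9116
43.8129 18.6725 1.9048 0.0000
54.5379 31.9015 3.9800 0.0000 0.0000

params: Δt=0.30175 u=1.11062 d=0.90040 q=0.51705 e^(-rΔt)=0.99099
t_4 payoffs: 54.5379 31.9015 3.9800 0.0000 0.0000
t_3: node(3,0) S=107.6771 payoff=43.8129 vs cont=42.4477 → 43.8129 [stop]  node(3,1) S=132.8175 payoff=18.6725 vs cont=17.3073 → 18.6725 [stop]  node(3,2) S=163.8278 payoff=0.0000 vs cont=1.9048 → 1.9048 [wait]  node(3,3) S=202.0783 payoff=0.0000 vs cont=0.0000 → 0.0000 [wait]  ⇒ S*(3)=132.8175
t_2: node(2,0) S=119.5885 payoff=31.9015 vs cont=30.5363 → 31.9015 [stop]  node(2,1) S=147.5100 payoff=3.9800 vs cont=9.9126 → 9.9126 [wait]  node(2,2) S=181.9506 payoff=0.0000 vs cont=0.9116 → 0.9116 [wait]  ⇒ S*(2)=119.5885
t_1: node(1,0) S=132.8175 payoff=18.6725 vs cont=20.3471 → 20.3471 [wait]  node(1,1) S=163.8278 payoff=0.0000 vs cont=5.2113 → 5.2113 [wait]  ⇒ S*(1)=-
t_0: node(0,0) S=147.5100 payoff=3.9800 vs cont=12.4083 → 12.4083 [wait]  ⇒ S*(0)=-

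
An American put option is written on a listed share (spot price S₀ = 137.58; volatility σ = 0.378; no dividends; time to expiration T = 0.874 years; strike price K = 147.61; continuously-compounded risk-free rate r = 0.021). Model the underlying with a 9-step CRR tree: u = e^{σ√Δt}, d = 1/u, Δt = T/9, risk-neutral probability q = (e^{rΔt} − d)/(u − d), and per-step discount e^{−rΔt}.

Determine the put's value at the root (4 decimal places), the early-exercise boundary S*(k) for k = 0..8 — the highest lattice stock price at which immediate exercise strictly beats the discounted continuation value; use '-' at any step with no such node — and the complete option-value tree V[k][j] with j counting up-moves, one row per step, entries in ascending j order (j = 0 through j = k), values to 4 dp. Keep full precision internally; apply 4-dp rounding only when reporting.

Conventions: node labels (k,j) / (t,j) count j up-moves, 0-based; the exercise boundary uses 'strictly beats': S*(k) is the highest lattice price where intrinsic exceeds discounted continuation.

Δt=0.09711  u=1.12501  d=0.88888  q=0.47923  discount=0.99796
step 9 (expiry): payoffs max(K−S,0) = 99.9519 87.2913 71.2674 50.9866 25.3181 0.0000 0.0000 0.0000 0.0000 0.0000
step 8: (k=8,j=0): S=53.6160, K−S=93.9940, hold=93.6933 ⇒ V=93.9940 exercise | (k=8,j=1): S=67.8593, K−S=79.7507, hold=79.4500 ⇒ V=79.7507 exercise | (k=8,j=2): S=85.8865, K−S=61.7235, hold=61.4228 ⇒ V=61.7235 exercise | (k=8,j=3): S=108.7026, K−S=38.9074, hold=38.6067 ⇒ V=38.9074 exercise | (k=8,j=4): S=137.5800, K−S=10.0300, hold=13.1580 ⇒ V=13.1580 continue | (k=8,j=5): S=174.1288, K−S=0.0000, hold=0.0000 ⇒ V=0.0000 continue | (k=8,j=6): S=220.3870, K−S=0.0000, hold=0.0000 ⇒ V=0.0000 continue | (k=8,j=7): S=278.9338, K−S=0.0000, hold=0.0000 ⇒ V=0.0000 continue | (k=8,j=8): S=353.0340, K−S=0.0000, hold=0.0000 ⇒ V=0.0000 continue  boundary S*=108.7026
step 7: (k=7,j=0): S=60.3187, K−S=87.2913, hold=86.9906 ⇒ V=87.2913 exercise | (k=7,j=1): S=76.3426, K−S=71.2674, hold=70.9667 ⇒ V=71.2674 exercise | (k=7,j=2): S=96.6234, K−S=50.9866, hold=50.6859 ⇒ V=50.9866 exercise | (k=7,j=3): S=122.2919, K−S=25.3181, hold=26.5134 ⇒ V=26.5134 continue | (k=7,j=4): S=154.7793, K−S=0.0000, hold=6.8383 ⇒ V=6.8383 continue | (k=7,j=5): S=195.8972, K−S=0.0000, hold=0.0000 ⇒ V=0.0000 continue | (k=7,j=6): S=247.9383, K−S=0.0000, hold=0.0000 ⇒ V=0.0000 continue | (k=7,j=7): S=313.8043, K−S=0.0000, hold=0.0000 ⇒ V=0.0000 continue  boundary S*=96.6234
step 6: (k=6,j=0): S=67.8593, K−S=79.7507, hold=79.4500 ⇒ V=79.7507 exercise | (k=6,j=1): S=85.8865, K−S=61.7235, hold=61.4228 ⇒ V=61.7235 exercise | (k=6,j=2): S=108.7026, K−S=38.9074, hold=39.1783 ⇒ V=39.1783 continue | (k=6,j=3): S=137.5800, K−S=10.0300, hold=17.0497 ⇒ V=17.0497 continue | (k=6,j=4): S=174.1288, K−S=0.0000, hold=3.5539 ⇒ V=3.5539 continue | (k=6,j=5): S=220.3870, K−S=0.0000, hold=0.0000 ⇒ V=0.0000 continue | (k=6,j=6): S=278.9338, K−S=0.0000, hold=0.0000 ⇒ V=0.0000 continue  boundary S*=85.8865
step 5: (k=5,j=0): S=76.3426, K−S=71.2674, hold=70.9667 ⇒ V=71.2674 exercise | (k=5,j=1): S=96.6234, K−S=50.9866, hold=50.8154 ⇒ V=50.9866 exercise | (k=5,j=2): S=122.2919, K−S=25.3181, hold=28.5154 ⇒ V=28.5154 continue | (k=5,j=3): S=154.7793, K−S=0.0000, hold=10.5606 ⇒ V=10.5606 continue | (k=5,j=4): S=195.8972, K−S=0.0000, hold=1.8470 ⇒ V=1.8470 continue | (k=5,j=5): S=247.9383, K−S=0.0000, hold=0.0000 ⇒ V=0.0000 continue  boundary S*=96.6234
step 4: (k=4,j=0): S=85.8865, K−S=61.7235, hold=61.4228 ⇒ V=61.7235 exercise | (k=4,j=1): S=108.7026, K−S=38.9074, hold=40.1358 ⇒ V=40.1358 continue | (k=4,j=2): S=137.5800, K−S=10.0300, hold=19.8703 ⇒ V=19.8703 continue | (k=4,j=3): S=174.1288, K−S=0.0000, hold=6.3718 ⇒ V=6.3718 continue | (k=4,j=4): S=220.3870, K−S=0.0000, hold=0.9599 ⇒ V=0.9599 continue  boundary S*=85.8865
step 3: (k=3,j=0): S=96.6234, K−S=50.9866, hold=51.2734 ⇒ V=51.2734 continue | (k=3,j=1): S=122.2919, K−S=25.3181, hold=30.3620 ⇒ V=30.3620 continue | (k=3,j=2): S=154.7793, K−S=0.0000, hold=13.3741 ⇒ V=13.3741 continue | (k=3,j=3): S=195.8972, K−S=0.0000, hold=3.7705 ⇒ V=3.7705 continue  boundary S*=-
step 2: (k=2,j=0): S=108.7026, K−S=38.9074, hold=41.1679 ⇒ V=41.1679 continue | (k=2,j=1): S=137.5800, K−S=10.0300, hold=22.1756 ⇒ V=22.1756 continue | (k=2,j=2): S=174.1288, K−S=0.0000, hold=8.7539 ⇒ V=8.7539 continue  boundary S*=-
step 1: (k=1,j=0): S=122.2919, K−S=25.3181, hold=32.0009 ⇒ V=32.0009 continue | (k=1,j=1): S=154.7793, K−S=0.0000, hold=15.7114 ⇒ V=15.7114 continue  boundary S*=-
step 0: (k=0,j=0): S=137.5800, K−S=10.0300, hold=24.1452 ⇒ V=24.1452 continue  boundary S*=-

price = 24.1452
boundary = - - - - 85.8865 96.6234 85.8865 96.6234 108.7026
tree:
24.1452
32.0009 15.7114
41.1679 22.1756 8.7539
51.2734 30.3620 13.3741 3.7705
61.7235 40.1358 19.8703 6.3718 0.9599
71.2674 50.9866 28.5154 10.5606 1.8470 0.0000
79.7507 61.7235 39.1783 17.0497 3.5539 0.0000 0.0000
87.2913 71.2674 50.9866 26.5134 6.8383 0.0000 0.0000 0.0000
93.9940 79.7507 61.7235 38.9074 13.1580 0.0000 0.0000 0.0000 0.0000
99.9519 87.2913 71.2674 50.9866 25.3181 0.0000 0.0000 0.0000 0.0000 0.0000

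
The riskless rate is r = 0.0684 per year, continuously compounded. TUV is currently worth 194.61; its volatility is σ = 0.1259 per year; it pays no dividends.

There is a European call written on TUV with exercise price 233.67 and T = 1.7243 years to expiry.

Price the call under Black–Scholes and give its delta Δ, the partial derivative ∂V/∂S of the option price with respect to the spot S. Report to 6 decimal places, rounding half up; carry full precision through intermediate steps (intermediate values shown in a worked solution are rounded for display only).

σ√T = 0.1259·√1.7243 = 0.165323
d₁ = (ln(S/K) + (r+σ²/2)T) / (σ√T) = (ln(194.61/233.67) + (0.0684+0.1259²/2)·1.7243) / 0.165323 = (-0.182912 + 0.131608) / 0.165323 = -0.310329
d₂ = d₁ − σ√T = -0.310329 − 0.165323 = -0.475652
e^{−rT} = 0.888747
N(d₁) = 0.378155,  N(d₂) = 0.317161
Call price V = S·N(d₁) − K·e^{−rT}·N(d₂) = 73.592810 − 65.866029 = 7.726780
Δ = N(d₁) = 0.378155

price = 7.726780
Δ = 0.378155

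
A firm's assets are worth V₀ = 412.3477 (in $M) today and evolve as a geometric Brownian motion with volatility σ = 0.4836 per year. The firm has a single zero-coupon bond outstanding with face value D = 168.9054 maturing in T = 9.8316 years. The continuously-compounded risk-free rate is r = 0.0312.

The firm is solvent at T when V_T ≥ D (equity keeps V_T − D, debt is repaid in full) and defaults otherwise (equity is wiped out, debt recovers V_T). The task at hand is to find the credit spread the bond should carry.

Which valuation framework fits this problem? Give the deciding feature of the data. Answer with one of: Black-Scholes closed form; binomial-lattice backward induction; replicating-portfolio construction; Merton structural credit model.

framework: Merton structural credit model

Key observation: a levered firm with one bullet debt due at 9.8316 years is the canonical structural-credit setup: equity is a call on the firm's assets struck at the face value.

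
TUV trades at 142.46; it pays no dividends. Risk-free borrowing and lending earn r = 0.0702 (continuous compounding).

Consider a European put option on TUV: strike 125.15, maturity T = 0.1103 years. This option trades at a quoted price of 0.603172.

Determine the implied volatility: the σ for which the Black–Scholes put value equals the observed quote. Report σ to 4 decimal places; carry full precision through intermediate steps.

sigma = 0.3132

At σ = 0.3132 the Black–Scholes value reproduces the quote:
σ√T = 0.3132·√0.1103 = 0.104018
d₁ = (ln(S/K) + (r+σ²/2)T) / (σ√T) = (ln(142.46/125.15) + (0.0702+0.3132²/2)·0.1103) / 0.104018 = (0.129548 + 0.013153) / 0.104018 = 1.371886
d₂ = d₁ − σ√T = 1.371886 − 0.104018 = 1.267868
e^{−rT} = 0.992287
N(−d₁) = 0.085049,  N(−d₂) = 0.102423
V = K·e^{−rT}·N(−d₂) − S·N(−d₁) = 12.719312 − 12.116141 = 0.603172 (matching the quote); vega is positive throughout, so no other σ reproduces this price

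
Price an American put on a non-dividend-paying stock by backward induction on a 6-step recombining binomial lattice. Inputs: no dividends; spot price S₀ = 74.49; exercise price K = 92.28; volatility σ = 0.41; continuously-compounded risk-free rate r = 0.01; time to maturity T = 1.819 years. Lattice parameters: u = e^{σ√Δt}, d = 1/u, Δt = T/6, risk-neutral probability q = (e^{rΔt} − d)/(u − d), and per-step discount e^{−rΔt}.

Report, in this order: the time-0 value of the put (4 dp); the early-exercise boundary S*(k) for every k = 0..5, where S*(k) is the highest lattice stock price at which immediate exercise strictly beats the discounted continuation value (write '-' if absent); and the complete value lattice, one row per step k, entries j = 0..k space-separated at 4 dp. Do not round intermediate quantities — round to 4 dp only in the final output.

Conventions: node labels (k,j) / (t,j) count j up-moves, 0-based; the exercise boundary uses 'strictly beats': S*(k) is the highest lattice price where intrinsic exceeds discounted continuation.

price = 28.0762
boundary = - - - 37.8420 47.4259 59.4370
tree:
28.0762
36.3327 18.1933
45.3733 25.5491 9.3425
54.4380 34.6210 14.6544 2.9255
62.0851 44.8541 22.3708 5.3398 0.0000
68.1870 54.4380 32.8430 9.7466 0.0000 0.0000
73.0557 62.0851 44.8541 17.7900 0.0000 0.0000 0.0000

Δt=0.30317, u=1.25326, d=0.79792, q=0.45047, disc=e^(-rΔt)=0.99697
k=6 terminal: V=max(K-S,0) → 73.0557 62.0851 44.8541 17.7900 0.0000 0.0000 0.0000
k=5: j=0 S=24.0930 intr=68.1870 cont=67.9076 V=68.1870[EX]; j=1 S=37.8420 intr=54.4380 cont=54.1587 V=54.4380[EX]; j=2 S=59.4370 intr=32.8430 cont=32.5637 V=32.8430[EX]; j=3 S=93.3554 intr=0.0000 cont=9.7466 V=9.7466[hold]; j=4 S=146.6296 intr=0.0000 cont=0.0000 V=0.0000[hold]; j=5 S=230.3055 intr=0.0000 cont=0.0000 V=0.0000[hold]  S*(5)=59.4370
k=4: j=0 S=30.1949 intr=62.0851 cont=61.8058 V=62.0851[EX]; j=1 S=47.4259 intr=44.8541 cont=44.5748 V=44.8541[EX]; j=2 S=74.4900 intr=17.7900 cont=22.3708 V=22.3708[hold]; j=3 S=116.9986 intr=0.0000 cont=5.3398 V=5.3398[hold]; j=4 S=183.7651 intr=0.0000 cont=0.0000 V=0.0000[hold]  S*(4)=47.4259
k=3: j=0 S=37.8420 intr=54.4380 cont=54.1587 V=54.4380[EX]; j=1 S=59.4370 intr=32.8430 cont=34.6210 V=34.6210[hold]; j=2 S=93.3554 intr=0.0000 cont=14.6544 V=14.6544[hold]; j=3 S=146.6296 intr=0.0000 cont=2.9255 V=2.9255[hold]  S*(3)=37.8420
k=2: j=0 S=47.4259 intr=44.8541 cont=45.3733 V=45.3733[hold]; j=1 S=74.4900 intr=17.7900 cont=25.5491 V=25.5491[hold]; j=2 S=116.9986 intr=0.0000 cont=9.3425 V=9.3425[hold]  S*(2)=-
k=1: j=0 S=59.4370 intr=32.8430 cont=36.3327 V=36.3327[hold]; j=1 S=93.3554 intr=0.0000 cont=18.1933 V=18.1933[hold]  S*(1)=-
k=0: j=0 S=74.4900 intr=17.7900 cont=28.0762 V=28.0762[hold]  S*(0)=-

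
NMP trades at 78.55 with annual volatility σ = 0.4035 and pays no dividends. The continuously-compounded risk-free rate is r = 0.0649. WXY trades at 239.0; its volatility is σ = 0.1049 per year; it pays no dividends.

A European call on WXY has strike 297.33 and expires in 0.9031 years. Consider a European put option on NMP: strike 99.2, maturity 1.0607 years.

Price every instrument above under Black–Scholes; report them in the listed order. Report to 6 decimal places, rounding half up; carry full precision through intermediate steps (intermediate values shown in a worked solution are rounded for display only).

[WXY call K=297.33]
σ√T = 0.1049·√0.9031 = 0.099688
d₁ = (ln(S/K) + (r+σ²/2)T) / (σ√T) = (ln(239.0/297.33) + (0.0649+0.1049²/2)·0.9031) / 0.099688 = (-0.218379 + 0.063580) / 0.099688 = -1.552833
d₂ = d₁ − σ√T = -1.552833 − 0.099688 = -1.652521
e^{−rT} = 0.943073
N(d₁) = 0.060231,  N(d₂) = 0.049214
price = S·N(d₁) − K·e^{−rT}·N(d₂) = 14.395325 − 13.799846 = 0.595479
[NMP put K=99.2]
σ√T = 0.4035·√1.0607 = 0.415566
d₁ = (ln(S/K) + (r+σ²/2)T) / (σ√T) = (ln(78.55/99.2) + (0.0649+0.4035²/2)·1.0607) / 0.415566 = (-0.233403 + 0.155187) / 0.415566 = -0.188215
d₂ = d₁ − σ√T = -0.188215 − 0.415566 = -0.603781
e^{−rT} = 0.933477
N(−d₁) = 0.574646,  N(−d₂) = 0.727005
price = K·e^{−rT}·N(−d₂) − S·N(−d₁) = 67.321329 − 45.138440 = 22.182889

price(WXY call K=297.33) = 0.595479
price(NMP put K=99.2) = 22.182889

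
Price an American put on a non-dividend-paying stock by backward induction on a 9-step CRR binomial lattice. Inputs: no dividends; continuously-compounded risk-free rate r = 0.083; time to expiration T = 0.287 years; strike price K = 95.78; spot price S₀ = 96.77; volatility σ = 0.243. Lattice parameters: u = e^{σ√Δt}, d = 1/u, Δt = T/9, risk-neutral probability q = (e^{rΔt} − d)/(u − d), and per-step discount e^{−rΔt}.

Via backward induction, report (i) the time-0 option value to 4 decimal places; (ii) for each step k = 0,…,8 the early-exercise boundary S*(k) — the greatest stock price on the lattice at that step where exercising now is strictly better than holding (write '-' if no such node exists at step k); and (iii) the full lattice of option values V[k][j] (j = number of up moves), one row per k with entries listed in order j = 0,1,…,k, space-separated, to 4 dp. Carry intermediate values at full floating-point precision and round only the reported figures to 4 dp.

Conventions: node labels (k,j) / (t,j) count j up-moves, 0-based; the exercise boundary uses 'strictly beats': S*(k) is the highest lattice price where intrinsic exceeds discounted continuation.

Δt=0.03189, u=1.04435, d=0.95753, q=0.51968, disc=e^(-rΔt)=0.99736
k=9 terminal: V=max(K-S,0) → 30.2968 24.3597 17.8844 10.8221 3.1194 0.0000 0.0000 0.0000 0.0000 0.0000
k=8: j=0 S=68.3874 intr=27.3926 cont=27.1395 V=27.3926[EX]; j=1 S=74.5877 intr=21.1923 cont=20.9392 V=21.1923[EX]; j=2 S=81.3501 intr=14.4299 cont=14.1767 V=14.4299[EX]; j=3 S=88.7257 intr=7.0543 cont=6.8011 V=7.0543[EX]; j=4 S=96.7700 intr=0.0000 cont=1.4943 V=1.4943[hold]; j=5 S=105.5436 intr=0.0000 cont=0.0000 V=0.0000[hold]; j=6 S=115.1127 intr=0.0000 cont=0.0000 V=0.0000[hold]; j=7 S=125.5493 intr=0.0000 cont=0.0000 V=0.0000[hold]; j=8 S=136.9322 intr=0.0000 cont=0.0000 V=0.0000[hold]  S*(8)=88.7257
k=7: j=0 S=71.4203 intr=24.3597 cont=24.1066 V=24.3597[EX]; j=1 S=77.8956 intr=17.8844 cont=17.6313 V=17.8844[EX]; j=2 S=84.9579 intr=10.8221 cont=10.5689 V=10.8221[EX]; j=3 S=92.6606 intr=3.1194 cont=4.1539 V=4.1539[hold]; j=4 S=101.0616 intr=0.0000 cont=0.7159 V=0.7159[hold]; j=5 S=110.2244 intr=0.0000 cont=0.0000 V=0.0000[hold]; j=6 S=120.2178 intr=0.0000 cont=0.0000 V=0.0000[hold]; j=7 S=131.1173 intr=0.0000 cont=0.0000 V=0.0000[hold]  S*(7)=84.9579
k=6: j=0 S=74.5877 intr=21.1923 cont=20.9392 V=21.1923[EX]; j=1 S=81.3501 intr=14.4299 cont=14.1767 V=14.4299[EX]; j=2 S=88.7257 intr=7.0543 cont=7.3373 V=7.3373[hold]; j=3 S=96.7700 intr=0.0000 cont=2.3609 V=2.3609[hold]; j=4 S=105.5436 intr=0.0000 cont=0.3429 V=0.3429[hold]; j=5 S=115.1127 intr=0.0000 cont=0.0000 V=0.0000[hold]; j=6 S=125.5493 intr=0.0000 cont=0.0000 V=0.0000[hold]  S*(6)=81.3501
k=5: j=0 S=77.8956 intr=17.8844 cont=17.6313 V=17.8844[EX]; j=1 S=84.9579 intr=10.8221 cont=10.7156 V=10.8221[EX]; j=2 S=92.6606 intr=3.1194 cont=4.7386 V=4.7386[hold]; j=3 S=101.0616 intr=0.0000 cont=1.3088 V=1.3088[hold]; j=4 S=110.2244 intr=0.0000 cont=0.1643 V=0.1643[hold]; j=5 S=120.2178 intr=0.0000 cont=0.0000 V=0.0000[hold]  S*(5)=84.9579
k=4: j=0 S=81.3501 intr=14.4299 cont=14.1767 V=14.4299[EX]; j=1 S=88.7257 intr=7.0543 cont=7.6404 V=7.6404[hold]; j=2 S=96.7700 intr=0.0000 cont=2.9484 V=2.9484[hold]; j=3 S=105.5436 intr=0.0000 cont=0.7121 V=0.7121[hold]; j=4 S=115.1127 intr=0.0000 cont=0.0787 V=0.0787[hold]  S*(4)=81.3501
k=3: j=0 S=84.9579 intr=10.8221 cont=10.8727 V=10.8727[hold]; j=1 S=92.6606 intr=3.1194 cont=5.1883 V=5.1883[hold]; j=2 S=101.0616 intr=0.0000 cont=1.7815 V=1.7815[hold]; j=3 S=110.2244 intr=0.0000 cont=0.3819 V=0.3819[hold]  S*(3)=-
k=2: j=0 S=88.7257 intr=7.0543 cont=7.8977 V=7.8977[hold]; j=1 S=96.7700 intr=0.0000 cont=3.4088 V=3.4088[hold]; j=2 S=105.5436 intr=0.0000 cont=1.0514 V=1.0514[hold]  S*(2)=-
k=1: j=0 S=92.6606 intr=3.1194 cont=5.5502 V=5.5502[hold]; j=1 S=101.0616 intr=0.0000 cont=2.1779 V=2.1779[hold]  S*(1)=-
k=0: j=0 S=96.7700 intr=0.0000 cont=3.7876 V=3.7876[hold]  S*(0)=-

price = 3.7876
boundary = - - - - 81.3501 84.9579 81.3501 84.9579 88.7257
tree:
3.7876
5.5502 2.1779
7.8977 3.4088 1.0514
10.8727 5.1883 1.7815 0.3819
14.4299 7.6404 2.9484 0.7121 0.0787
17.8844 10.8221 4.7386 1.3088 0.1643 0.0000
21.1923 14.4299 7.3373 2.3609 0.3429 0.0000 0.0000
24.3597 17.8844 10.8221 4.1539 0.7159 0.0000 0.0000 0.0000
27.3926 21.1923 14.4299 7.0543 1.4943 0.0000 0.0000 0.0000 0.0000
30.2968 24.3597 17.8844 10.8221 3.1194 0.0000 0.0000 0.0000 0.0000 0.0000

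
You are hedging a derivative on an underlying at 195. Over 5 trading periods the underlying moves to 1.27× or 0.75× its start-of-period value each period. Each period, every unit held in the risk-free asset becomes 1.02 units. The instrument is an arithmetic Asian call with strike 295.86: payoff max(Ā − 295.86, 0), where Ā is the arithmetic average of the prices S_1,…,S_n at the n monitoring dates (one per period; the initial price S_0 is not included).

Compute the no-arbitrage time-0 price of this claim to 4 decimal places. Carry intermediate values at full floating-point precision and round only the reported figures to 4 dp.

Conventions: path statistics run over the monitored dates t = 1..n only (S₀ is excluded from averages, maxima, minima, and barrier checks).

Set p* = 0.5192 (from d < R < u); the path-dependent value is the discounted p*-expectation over all price paths.
Enumerate all 2^5 = 32 price paths (U = up ×1.27, D = down ×0.75); each path with k up-moves has probability p*^k·(1−p*)^(5−k).
DDDDD: Ā=89.2354, payoff=0.0000, prob=0.025685
UDDDD: Ā=151.1052, payoff=0.0000, prob=0.027740
DUDDD: Ā=130.8252, payoff=0.0000, prob=0.027740
UUDDD: Ā=221.5307, payoff=0.0000, prob=0.029959
DDUDD: Ā=115.6152, payoff=0.0000, prob=0.027740
UDUDD: Ā=195.7751, payoff=0.0000, prob=0.029959
DUUDD: Ā=175.4951, payoff=0.0000, prob=0.029959
UUUDD: Ā=297.1716, payoff=1.3116, prob=0.032356
DDDUD: Ā=104.2077, payoff=0.0000, prob=0.027740
UDDUD: Ā=176.4584, payoff=0.0000, prob=0.029959
DUDUD: Ā=156.1784, payoff=0.0000, prob=0.029959
UUDUD: Ā=264.4620, payoff=0.0000, prob=0.032356
DDUUD: Ā=140.9684, payoff=0.0000, prob=0.029959
UDUUD: Ā=238.7064, payoff=0.0000, prob=0.032356
DUUUD: Ā=218.4264, payoff=0.0000, prob=0.032356
UUUUD: Ā=369.8688, payoff=74.0088, prob=0.034944
DDDDU: Ā=95.6521, payoff=0.0000, prob=0.027740
UDDDU: Ā=161.9708, payoff=0.0000, prob=0.029959
DUDDU: Ā=141.6908, payoff=0.0000, prob=0.029959
UUDDU: Ā=239.9298, payoff=0.0000, prob=0.032356
DDUDU: Ā=126.4808, payoff=0.0000, prob=0.029959
UDUDU: Ā=214.1742, payoff=0.0000, prob=0.032356
DUUDU: Ā=193.8942, payoff=0.0000, prob=0.032356
UUUDU: Ā=328.3275, payoff=32.4675, prob=0.034944
DDDUU: Ā=115.0733, payoff=0.0000, prob=0.029959
UDDUU: Ā=194.8575, payoff=0.0000, prob=0.032356
DUDUU: Ā=174.5775, payoff=0.0000, prob=0.032356
UUDUU: Ā=295.6179, payoff=0.0000, prob=0.034944
DDUUU: Ā=159.3675, payoff=0.0000, prob=0.032356
UDUUU: Ā=269.8623, payoff=0.0000, prob=0.034944
DUUUU: Ā=249.5823, payoff=0.0000, prob=0.034944
UUUUU: Ā=422.6261, payoff=126.7661, prob=0.037740
Price = Σ prob·payoff / R^5 = 8.547351 / 1.104081 = 7.7416

price = 7.7416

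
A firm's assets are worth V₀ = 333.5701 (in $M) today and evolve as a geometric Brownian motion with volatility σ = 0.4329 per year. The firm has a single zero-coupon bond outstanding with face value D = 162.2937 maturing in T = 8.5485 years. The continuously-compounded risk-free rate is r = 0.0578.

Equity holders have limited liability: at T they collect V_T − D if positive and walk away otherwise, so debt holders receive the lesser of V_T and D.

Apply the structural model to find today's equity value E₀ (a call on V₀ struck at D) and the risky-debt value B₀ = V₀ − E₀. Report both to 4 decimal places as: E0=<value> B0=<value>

Work the structural quantities from V₀ = 333.5701 against face 162.2937:
d₁ = [ln(V₀/D) + (r + σ²/2)T] / (σ√T)
   = [ln(333.5701/162.2937) + (0.0578 + 0.5·0.4329²)·8.5485] / (0.4329·√8.5485)
   = [0.720445 + 1.295108] / 1.265705 = 1.592435
d₂ = d₁ − σ√T = 1.592435 − 1.265705 = 0.326730
N(d₁) = 0.944357,  N(d₂) = 0.628064,  e^(−rT) = 0.610118
E₀ = V₀·N(d₁) − D·e^(−rT)·N(d₂)
   = 333.5701·0.944357 − 162.2937·0.610118·0.628064 = 252.819294
B₀ = V₀ − E₀ = 333.5701 − 252.819294 = 80.750806

E0=252.8193 B0=80.7508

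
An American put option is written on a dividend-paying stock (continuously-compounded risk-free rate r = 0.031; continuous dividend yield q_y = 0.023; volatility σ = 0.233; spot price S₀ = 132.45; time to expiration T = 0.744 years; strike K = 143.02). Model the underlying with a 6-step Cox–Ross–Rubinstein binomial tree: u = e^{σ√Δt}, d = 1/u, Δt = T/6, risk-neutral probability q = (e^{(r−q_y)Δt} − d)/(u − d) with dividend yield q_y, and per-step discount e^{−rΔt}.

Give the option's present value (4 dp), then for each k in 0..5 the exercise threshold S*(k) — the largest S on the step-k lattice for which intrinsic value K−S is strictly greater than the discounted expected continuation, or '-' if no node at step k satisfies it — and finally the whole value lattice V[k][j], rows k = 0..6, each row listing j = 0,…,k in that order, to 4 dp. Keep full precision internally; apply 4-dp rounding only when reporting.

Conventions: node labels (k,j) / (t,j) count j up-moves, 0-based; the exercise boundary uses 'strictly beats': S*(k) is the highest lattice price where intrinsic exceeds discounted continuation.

Δt=0.12400  u=1.08551  d=0.92123  q=0.48554  discount=0.99616
step 6 (expiry): payoffs max(K−S,0) = 62.0630 47.6261 30.6149 10.5700 0.0000 0.0000 0.0000
step 5: (k=5,j=0): S=87.8795, K−S=55.1405, hold=54.8421 ⇒ V=55.1405 exercise | (k=5,j=1): S=103.5508, K−S=39.4692, hold=39.2154 ⇒ V=39.4692 exercise | (k=5,j=2): S=122.0166, K−S=21.0034, hold=20.8021 ⇒ V=21.0034 exercise | (k=5,j=3): S=143.7755, K−S=0.0000, hold=5.4170 ⇒ V=5.4170 continue | (k=5,j=4): S=169.4145, K−S=0.0000, hold=0.0000 ⇒ V=0.0000 continue | (k=5,j=5): S=199.6257, K−S=0.0000, hold=0.0000 ⇒ V=0.0000 continue  boundary S*=122.0166
step 4: (k=4,j=0): S=95.3939, K−S=47.6261, hold=47.3491 ⇒ V=47.6261 exercise | (k=4,j=1): S=112.4051, K−S=30.6149, hold=30.3863 ⇒ V=30.6149 exercise | (k=4,j=2): S=132.4500, K−S=10.5700, hold=13.3840 ⇒ V=13.3840 continue | (k=4,j=3): S=156.0694, K−S=0.0000, hold=2.7761 ⇒ V=2.7761 continue | (k=4,j=4): S=183.9008, K−S=0.0000, hold=0.0000 ⇒ V=0.0000 continue  boundary S*=112.4051
step 3: (k=3,j=0): S=103.5508, K−S=39.4692, hold=39.2154 ⇒ V=39.4692 exercise | (k=3,j=1): S=122.0166, K−S=21.0034, hold=22.1632 ⇒ V=22.1632 continue | (k=3,j=2): S=143.7755, K−S=0.0000, hold=8.2018 ⇒ V=8.2018 continue | (k=3,j=3): S=169.4145, K−S=0.0000, hold=1.4227 ⇒ V=1.4227 continue  boundary S*=103.5508
step 2: (k=2,j=0): S=112.4051, K−S=30.6149, hold=30.9473 ⇒ V=30.9473 continue | (k=2,j=1): S=132.4500, K−S=10.5700, hold=15.3254 ⇒ V=15.3254 continue | (k=2,j=2): S=156.0694, K−S=0.0000, hold=4.8915 ⇒ V=4.8915 continue  boundary S*=-
step 1: (k=1,j=0): S=122.0166, K−S=21.0034, hold=23.2726 ⇒ V=23.2726 continue | (k=1,j=1): S=143.7755, K−S=0.0000, hold=10.2199 ⇒ V=10.2199 continue  boundary S*=-
step 0: (k=0,j=0): S=132.4500, K−S=10.5700, hold=16.8700 ⇒ V=16.8700 continue  boundary S*=-

price = 16.8700
boundary = - - - 103.5508 112.4051 122.0166
tree:
16.8700
23.2726 10.2199
30.9473 15.3254 4.8915
39.4692 22.1632 8.2018 1.4227
47.6261 30.6149 13.3840 2.7761 0.0000
55.1405 39.4692 21.0034 5.4170 0.0000 0.0000
62.0630 47.6261 30.6149 10.5700 0.0000 0.0000 0.0000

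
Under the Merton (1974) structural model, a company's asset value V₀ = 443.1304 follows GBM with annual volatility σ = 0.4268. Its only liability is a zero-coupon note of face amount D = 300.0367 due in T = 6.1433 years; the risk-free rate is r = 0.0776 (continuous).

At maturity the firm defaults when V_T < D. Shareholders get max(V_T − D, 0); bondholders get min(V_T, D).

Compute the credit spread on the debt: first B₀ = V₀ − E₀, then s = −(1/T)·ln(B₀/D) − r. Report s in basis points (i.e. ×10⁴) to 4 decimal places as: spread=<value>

Apply the equity-as-call identities (strike 300.0367, horizon 6.1433 years):
d₁ = [ln(V₀/D) + (r + σ²/2)T] / (σ√T)
   = [ln(443.1304/300.0367) + (0.0776 + 0.5·0.4268²)·6.1433] / (0.4268·√6.1433)
   = [0.389959 + 1.036246] / 1.057853 = 1.348208
d₂ = d₁ − σ√T = 1.348208 − 1.057853 = 0.290355
N(d₁) = 0.911204,  N(d₂) = 0.614228,  e^(−rT) = 0.620816
E₀ = V₀·N(d₁) − D·e^(−rT)·N(d₂)
   = 443.1304·0.911204 − 300.0367·0.620816·0.614228 = 289.371541
B₀ = V₀ − E₀ = 443.1304 − 289.371541 = 153.758859
spread = −(1/T)·ln(B₀/D) − r = −(1/6.1433)·ln(153.758859/300.0367) − 0.0776 = 0.03122087
in basis points: 0.03122087 × 10⁴ = 312.2087 bp

spread=312.2087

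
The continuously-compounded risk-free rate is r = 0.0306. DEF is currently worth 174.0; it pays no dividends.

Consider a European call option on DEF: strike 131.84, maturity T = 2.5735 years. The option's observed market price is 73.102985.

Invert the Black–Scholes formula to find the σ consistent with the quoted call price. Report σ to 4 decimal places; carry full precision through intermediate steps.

At σ = 0.4582 the Black–Scholes value reproduces the quote:
σ√T = 0.4582·√2.5735 = 0.735050
d₁ = (ln(S/K) + (r+σ²/2)T) / (σ√T) = (ln(174.0/131.84) + (0.0306+0.4582²/2)·2.5735) / 0.735050 = (0.277466 + 0.348899) / 0.735050 = 0.852139
d₂ = d₁ − σ√T = 0.852139 − 0.735050 = 0.117088
e^{−rT} = 0.924272
N(d₁) = 0.802931,  N(d₂) = 0.546605
V = S·N(d₁) − K·e^{−rT}·N(d₂) = 139.710069 − 66.607084 = 73.102985 (matching the quote); vega is positive throughout, so no other σ reproduces this price

sigma = 0.4582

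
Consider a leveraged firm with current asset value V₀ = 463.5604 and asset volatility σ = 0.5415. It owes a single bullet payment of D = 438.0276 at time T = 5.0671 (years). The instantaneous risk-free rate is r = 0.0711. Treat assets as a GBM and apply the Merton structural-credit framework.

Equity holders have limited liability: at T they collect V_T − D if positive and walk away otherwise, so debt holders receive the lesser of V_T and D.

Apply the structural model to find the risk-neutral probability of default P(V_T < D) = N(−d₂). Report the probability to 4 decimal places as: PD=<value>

PD=0.6054

Work the structural quantities from V₀ = 463.5604 against face 438.0276:
d₁ = [ln(V₀/D) + (r + σ²/2)T] / (σ√T)
   = [ln(463.5604/438.0276) + (0.0711 + 0.5·0.5415²)·5.0671] / (0.5415·√5.0671)
   = [0.056655 + 1.103164] / 1.218928 = 0.951507
d₂ = d₁ − σ√T = 0.951507 − 1.218928 = -0.267421
risk-neutral PD = N(−d₂) = N(0.267421) = 0.605428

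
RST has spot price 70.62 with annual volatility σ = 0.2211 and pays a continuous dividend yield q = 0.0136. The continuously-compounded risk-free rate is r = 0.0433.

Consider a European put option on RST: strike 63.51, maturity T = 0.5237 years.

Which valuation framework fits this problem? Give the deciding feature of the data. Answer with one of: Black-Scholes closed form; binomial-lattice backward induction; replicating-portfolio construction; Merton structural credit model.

framework: Black-Scholes closed form

Key observation: a European-exercise option on RST struck at 63.51 — a GBM underlying with constant parameters — admits an analytic price: the data contain no early exercise, no discrete tree, no debt structure.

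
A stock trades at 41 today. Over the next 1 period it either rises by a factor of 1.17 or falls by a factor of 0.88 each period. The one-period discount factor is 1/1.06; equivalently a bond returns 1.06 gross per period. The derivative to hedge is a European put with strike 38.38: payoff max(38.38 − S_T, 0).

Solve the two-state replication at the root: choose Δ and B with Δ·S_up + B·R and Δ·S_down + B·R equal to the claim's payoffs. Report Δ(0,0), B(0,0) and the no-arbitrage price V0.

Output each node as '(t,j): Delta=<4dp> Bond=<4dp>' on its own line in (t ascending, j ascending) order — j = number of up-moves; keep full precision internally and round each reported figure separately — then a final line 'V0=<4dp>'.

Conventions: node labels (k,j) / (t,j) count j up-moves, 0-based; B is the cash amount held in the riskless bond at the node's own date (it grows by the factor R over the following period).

The replicating-portfolio and risk-neutral prices coincide; use p* = (1.06−0.88)/(1.17−0.88) = 0.6207 for the latter.
At maturity the claim pays: V(1,0)=2.3000, V(1,1)=0.0000
(0,0): S=41.0000. Δ = (V_up−V_dn)/(S_up−S_dn) = (0.0000−2.3000)/(47.9700−36.0800) = -0.1934. V = [p*·0.0000 + (1−p*)·2.3000]/1.06 = 0.8230. B = V − Δ·S = 8.7541.
Check: Δ(0,0)·S0 + B(0,0) = 0.8230 = V0.

(0,0): Delta=-0.1934 Bond=8.7541
V0=0.8230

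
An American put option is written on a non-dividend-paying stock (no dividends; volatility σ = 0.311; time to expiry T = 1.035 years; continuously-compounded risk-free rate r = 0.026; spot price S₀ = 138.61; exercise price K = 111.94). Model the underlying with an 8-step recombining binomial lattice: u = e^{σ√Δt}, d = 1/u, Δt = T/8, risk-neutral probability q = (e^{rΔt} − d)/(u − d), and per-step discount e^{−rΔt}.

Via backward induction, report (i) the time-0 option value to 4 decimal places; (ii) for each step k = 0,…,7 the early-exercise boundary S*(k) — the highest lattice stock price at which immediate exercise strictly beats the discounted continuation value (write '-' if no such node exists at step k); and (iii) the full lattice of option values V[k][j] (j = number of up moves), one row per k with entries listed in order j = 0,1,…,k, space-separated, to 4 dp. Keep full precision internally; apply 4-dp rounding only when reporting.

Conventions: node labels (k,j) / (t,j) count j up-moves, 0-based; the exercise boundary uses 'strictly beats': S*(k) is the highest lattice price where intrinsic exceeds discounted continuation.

price = 4.8597
boundary = - - - - - 79.2296 88.6072 99.0947
tree:
4.8597
7.5689 2.0405
11.5054 3.4761 0.5430
16.9740 5.8265 1.0252 0.0390
24.1241 9.5623 1.9331 0.0762 0.0000
32.7104 15.2496 3.6399 0.1491 0.0000 0.0000
41.0955 23.3328 6.8434 0.2918 0.0000 0.0000 0.0000
48.5932 32.7104 12.8453 0.5707 0.0000 0.0000 0.0000 0.0000
55.2974 41.0955 23.3328 1.1165 0.0000 0.0000 0.0000 0.0000 0.0000

Δt=0.12937  u=1.11836  d=0.89417  q=0.48709  discount=0.99664
step 8 (expiry): payoffs max(K−S,0) = 55.2974 41.0955 23.3328 1.1165 0.0000 0.0000 0.0000 0.0000 0.0000
step 7: (k=7,j=0): S=63.3468, K−S=48.5932, hold=48.2173 ⇒ V=48.5932 exercise | (k=7,j=1): S=79.2296, K−S=32.7104, hold=32.3345 ⇒ V=32.7104 exercise | (k=7,j=2): S=99.0947, K−S=12.8453, hold=12.4694 ⇒ V=12.8453 exercise | (k=7,j=3): S=123.9405, K−S=0.0000, hold=0.5707 ⇒ V=0.5707 continue | (k=7,j=4): S=155.0158, K−S=0.0000, hold=0.0000 ⇒ V=0.0000 continue | (k=7,j=5): S=193.8825, K−S=0.0000, hold=0.0000 ⇒ V=0.0000 continue | (k=7,j=6): S=242.4943, K−S=0.0000, hold=0.0000 ⇒ V=0.0000 continue | (k=7,j=7): S=303.2943, K−S=0.0000, hold=0.0000 ⇒ V=0.0000 continue  boundary S*=99.0947
step 6: (k=6,j=0): S=70.8445, K−S=41.0955, hold=40.7196 ⇒ V=41.0955 exercise | (k=6,j=1): S=88.6072, K−S=23.3328, hold=22.9569 ⇒ V=23.3328 exercise | (k=6,j=2): S=110.8235, K−S=1.1165, hold=6.8434 ⇒ V=6.8434 continue | (k=6,j=3): S=138.6100, K−S=0.0000, hold=0.2918 ⇒ V=0.2918 continue | (k=6,j=4): S=173.3634, K−S=0.0000, hold=0.0000 ⇒ V=0.0000 continue | (k=6,j=5): S=216.8304, K−S=0.0000, hold=0.0000 ⇒ V=0.0000 continue | (k=6,j=6): S=271.1957, K−S=0.0000, hold=0.0000 ⇒ V=0.0000 continue  boundary S*=88.6072
step 5: (k=5,j=0): S=79.2296, K−S=32.7104, hold=32.3345 ⇒ V=32.7104 exercise | (k=5,j=1): S=99.0947, K−S=12.8453, hold=15.2496 ⇒ V=15.2496 continue | (k=5,j=2): S=123.9405, K−S=0.0000, hold=3.6399 ⇒ V=3.6399 continue | (k=5,j=3): S=155.0158, K−S=0.0000, hold=0.1491 ⇒ V=0.1491 continue | (k=5,j=4): S=193.8825, K−S=0.0000, hold=0.0000 ⇒ V=0.0000 continue | (k=5,j=5): S=242.4943, K−S=0.0000, hold=0.0000 ⇒ V=0.0000 continue  boundary S*=79.2296
step 4: (k=4,j=0): S=88.6072, K−S=23.3328, hold=24.1241 ⇒ V=24.1241 continue | (k=4,j=1): S=110.8235, K−S=1.1165, hold=9.5623 ⇒ V=9.5623 continue | (k=4,j=2): S=138.6100, K−S=0.0000, hold=1.9331 ⇒ V=1.9331 continue | (k=4,j=3): S=173.3634, K−S=0.0000, hold=0.0762 ⇒ V=0.0762 continue | (k=4,j=4): S=216.8304, K−S=0.0000, hold=0.0000 ⇒ V=0.0000 continue  boundary S*=-
step 3: (k=3,j=0): S=99.0947, K−S=12.8453, hold=16.9740 ⇒ V=16.9740 continue | (k=3,j=1): S=123.9405, K−S=0.0000, hold=5.8265 ⇒ V=5.8265 continue | (k=3,j=2): S=155.0158, K−S=0.0000, hold=1.0252 ⇒ V=1.0252 continue | (k=3,j=3): S=193.8825, K−S=0.0000, hold=0.0390 ⇒ V=0.0390 continue  boundary S*=-
step 2: (k=2,j=0): S=110.8235, K−S=1.1165, hold=11.5054 ⇒ V=11.5054 continue | (k=2,j=1): S=138.6100, K−S=0.0000, hold=3.4761 ⇒ V=3.4761 continue | (k=2,j=2): S=173.3634, K−S=0.0000, hold=0.5430 ⇒ V=0.5430 continue  boundary S*=-
step 1: (k=1,j=0): S=123.9405, K−S=0.0000, hold=7.5689 ⇒ V=7.5689 continue | (k=1,j=1): S=155.0158, K−S=0.0000, hold=2.0405 ⇒ V=2.0405 continue  boundary S*=-
step 0: (k=0,j=0): S=138.6100, K−S=0.0000, hold=4.8597 ⇒ V=4.8597 continue  boundary S*=-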